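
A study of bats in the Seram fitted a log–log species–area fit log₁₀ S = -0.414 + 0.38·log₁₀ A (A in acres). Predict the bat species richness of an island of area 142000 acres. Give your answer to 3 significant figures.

35.0

S = 0.3855 × 142000^0.38 = 0.3855 × 90.75 ≈ 34.98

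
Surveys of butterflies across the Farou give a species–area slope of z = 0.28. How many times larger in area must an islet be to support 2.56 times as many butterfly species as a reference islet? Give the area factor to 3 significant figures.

(A₂/A₁)^0.28 = 2.56, so A₂/A₁ = 2.56^(1/0.28) = 2.56^3.571
ln(A₂/A₁) = ln 2.56 / 0.28 = 0.9400 / 0.28 = 3.3572
A₂/A₁ = e^3.3572 ≈ 28.71

28.7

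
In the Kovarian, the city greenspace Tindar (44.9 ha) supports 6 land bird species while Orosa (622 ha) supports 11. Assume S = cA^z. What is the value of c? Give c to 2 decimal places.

2.50

z = ln(S₂/S₁) / ln(A₂/A₁) = ln(11/6) / ln(622/44.9) = 0.6061 / 2.6285 = 0.2306
c = S₁ / A₁^z = 6 / 44.9^0.2306 = 6 / 2.404 = 2.495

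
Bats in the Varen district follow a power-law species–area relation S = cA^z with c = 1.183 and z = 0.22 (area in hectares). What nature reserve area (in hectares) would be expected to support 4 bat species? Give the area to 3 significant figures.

4 = 1.183 × A^0.22  ⇒  A^0.22 = 4/1.183 = 3.381
ln A = ln(3.381) / 0.22 = 1.2182 / 0.22 = 5.5375
A = e^5.5375 ≈ 254 hectares

254 hectares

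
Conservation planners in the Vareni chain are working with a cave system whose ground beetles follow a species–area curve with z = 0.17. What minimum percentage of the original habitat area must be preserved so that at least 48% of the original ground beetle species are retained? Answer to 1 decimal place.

1.3%

Need (A_new/A_old)^0.17 = 0.48, so A_new/A_old = 0.48^(1/0.17) = 0.48^5.882
ln(A_new/A_old) = ln 0.48 / 0.17 = -0.7340 / 0.17 = -4.3175
A_new/A_old = e^-4.3175 ≈ 0.01333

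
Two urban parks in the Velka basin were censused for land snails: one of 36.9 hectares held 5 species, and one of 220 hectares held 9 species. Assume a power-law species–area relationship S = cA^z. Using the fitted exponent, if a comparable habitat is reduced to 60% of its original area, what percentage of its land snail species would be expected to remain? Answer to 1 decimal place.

z = ln(9/5) / ln(220/36.9) = 0.5878 / 1.7854 = 0.3292
S_new/S_old = (A_new/A_old)^z = 0.6^0.3292 = exp(0.3292 × -0.5108) = 0.8452

84.5%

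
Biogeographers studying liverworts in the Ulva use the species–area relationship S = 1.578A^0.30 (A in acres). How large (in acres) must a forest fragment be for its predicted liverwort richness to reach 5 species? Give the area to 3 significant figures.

46.7 acres

5 = 1.578 × A^0.3  ⇒  A^0.3 = 5/1.578 = 3.169
ln A = ln(3.169) / 0.3 = 1.1533 / 0.3 = 3.8443
A = e^3.8443 ≈ 46.72 acres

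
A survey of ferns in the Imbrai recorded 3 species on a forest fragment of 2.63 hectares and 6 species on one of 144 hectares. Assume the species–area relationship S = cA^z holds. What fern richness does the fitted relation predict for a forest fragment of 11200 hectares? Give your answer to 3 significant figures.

z = ln(6/3) / ln(144/2.63) = 0.6931 / 4.0028 = 0.1732
c = 3 / 2.63^0.1732 = 3 / 1.182 = 2.537
S₃ = 2.537 × 11200^0.1732 = 2.537 × 5.026 ≈ 12.75

12.8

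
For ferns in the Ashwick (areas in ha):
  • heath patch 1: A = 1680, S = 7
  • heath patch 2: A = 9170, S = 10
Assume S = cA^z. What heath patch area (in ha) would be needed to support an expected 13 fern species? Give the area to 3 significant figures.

z = ln(10/7) / ln(9170/1680) = 0.3567 / 1.6971 = 0.2102
c = 7 / 1680^0.2102 = 7 / 4.763 = 1.47
A = (13/1.47)^(1/0.2102) ⇒ ln A = ln(8.845)/0.2102 = 10.3721
A = e^10.3721 ≈ 31955 ha

32000 ha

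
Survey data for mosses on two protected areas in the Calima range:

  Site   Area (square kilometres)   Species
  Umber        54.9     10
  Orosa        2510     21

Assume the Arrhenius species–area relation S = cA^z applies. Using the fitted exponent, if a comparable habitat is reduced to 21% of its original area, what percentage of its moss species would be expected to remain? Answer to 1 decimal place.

z = ln(21/10) / ln(2510/54.9) = 0.7419 / 3.8225 = 0.1941
S_new/S_old = (A_new/A_old)^z = 0.21^0.1941 = exp(0.1941 × -1.5606) = 0.7387

73.9%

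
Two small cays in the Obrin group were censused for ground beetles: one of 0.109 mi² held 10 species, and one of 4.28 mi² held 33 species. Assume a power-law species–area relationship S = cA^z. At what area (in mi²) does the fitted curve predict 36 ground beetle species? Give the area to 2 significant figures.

z = ln(33/10) / ln(4.28/0.109) = 1.1939 / 3.6704 = 0.3253
c = 10 / 0.109^0.3253 = 10 / 0.4863 = 20.56
A = (36/20.56)^(1/0.3253) ⇒ ln A = ln(1.751)/0.3253 = 1.7214
A = e^1.7214 ≈ 5.593 mi²

5.6 mi²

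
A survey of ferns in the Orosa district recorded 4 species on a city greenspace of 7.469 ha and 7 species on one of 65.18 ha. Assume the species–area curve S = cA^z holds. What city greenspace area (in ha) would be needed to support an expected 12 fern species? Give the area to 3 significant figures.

525 ha

z = ln(7/4) / ln(65.18/7.469) = 0.5596 / 2.1664 = 0.2583
c = 4 / 7.469^0.2583 = 4 / 1.681 = 2.379
A = (12/2.379)^(1/0.2583) ⇒ ln A = ln(5.043)/0.2583 = 6.2637
A = e^6.2637 ≈ 525.2 ha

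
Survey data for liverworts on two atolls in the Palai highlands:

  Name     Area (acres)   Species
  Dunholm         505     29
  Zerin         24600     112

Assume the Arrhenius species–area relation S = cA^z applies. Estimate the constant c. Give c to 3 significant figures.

z = ln(S₂/S₁) / ln(A₂/A₁) = ln(112/29) / ln(24600/505) = 1.3512 / 3.8859 = 0.3477
c = S₁ / A₁^z = 29 / 505^0.3477 = 29 / 8.709 = 3.33

3.33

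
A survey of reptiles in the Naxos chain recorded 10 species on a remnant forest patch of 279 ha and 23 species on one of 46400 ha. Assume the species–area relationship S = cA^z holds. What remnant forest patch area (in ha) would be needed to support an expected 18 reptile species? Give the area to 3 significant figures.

10300 ha

z = ln(23/10) / ln(46400/279) = 0.8329 / 5.1138 = 0.1629
c = 10 / 279^0.1629 = 10 / 2.502 = 3.996
A = (18/3.996)^(1/0.1629) ⇒ ln A = ln(4.504)/0.1629 = 9.2401
A = e^9.2401 ≈ 10302 ha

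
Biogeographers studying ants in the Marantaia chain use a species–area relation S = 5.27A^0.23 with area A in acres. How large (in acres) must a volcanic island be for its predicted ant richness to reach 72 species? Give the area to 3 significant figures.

72 = 5.27 × A^0.23  ⇒  A^0.23 = 72/5.27 = 13.66
ln A = ln(13.66) / 0.23 = 2.6146 / 0.23 = 11.3680
A = e^11.3680 ≈ 86507 acres

86500 acres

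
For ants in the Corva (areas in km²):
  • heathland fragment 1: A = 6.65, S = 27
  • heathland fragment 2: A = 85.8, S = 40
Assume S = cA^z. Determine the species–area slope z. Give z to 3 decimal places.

Taking logs: ln S = ln c + z ln A, so z = (ln S₂ − ln S₁)/(ln A₂ − ln A₁).
z = ln(40/27) / ln(85.8/6.65) = ln(1.481) / ln(12.9) = 0.3930 / 2.5574 = 0.1537

0.154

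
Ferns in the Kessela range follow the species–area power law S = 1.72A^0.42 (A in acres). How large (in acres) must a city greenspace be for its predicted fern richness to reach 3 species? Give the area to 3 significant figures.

3.76 acres

3 = 1.72 × A^0.42  ⇒  A^0.42 = 3/1.72 = 1.744
ln A = ln(1.744) / 0.42 = 0.5563 / 0.42 = 1.3245
A = e^1.3245 ≈ 3.76 acres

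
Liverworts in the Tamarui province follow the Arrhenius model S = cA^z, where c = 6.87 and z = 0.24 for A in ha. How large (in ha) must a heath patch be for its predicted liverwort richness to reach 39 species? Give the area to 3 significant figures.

1390 ha

39 = 6.87 × A^0.24  ⇒  A^0.24 = 39/6.87 = 5.677
ln A = ln(5.677) / 0.24 = 1.7364 / 0.24 = 7.2350
A = e^7.2350 ≈ 1387 ha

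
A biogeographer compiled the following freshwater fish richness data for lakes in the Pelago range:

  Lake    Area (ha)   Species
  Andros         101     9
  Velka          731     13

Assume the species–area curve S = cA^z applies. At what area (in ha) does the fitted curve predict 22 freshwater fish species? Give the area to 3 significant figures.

12400 ha

z = ln(13/9) / ln(731/101) = 0.3677 / 1.9793 = 0.1858
c = 9 / 101^0.1858 = 9 / 2.357 = 3.818
A = (22/3.818)^(1/0.1858) ⇒ ln A = ln(5.762)/0.1858 = 9.4261
A = e^9.4261 ≈ 12408 ha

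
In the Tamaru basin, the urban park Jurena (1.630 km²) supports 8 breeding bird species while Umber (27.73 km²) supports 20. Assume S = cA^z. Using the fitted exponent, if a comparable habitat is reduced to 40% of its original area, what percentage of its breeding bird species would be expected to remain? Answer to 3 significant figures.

74.4%

z = ln(20/8) / ln(27.73/1.63) = 0.9163 / 2.8339 = 0.3233
S_new/S_old = (A_new/A_old)^z = 0.4^0.3233 = exp(0.3233 × -0.9163) = 0.7436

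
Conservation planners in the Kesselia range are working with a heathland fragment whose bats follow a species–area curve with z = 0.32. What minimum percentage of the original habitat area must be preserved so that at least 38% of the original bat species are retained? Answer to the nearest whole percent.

5%

Need (A_new/A_old)^0.32 = 0.38, so A_new/A_old = 0.38^(1/0.32) = 0.38^3.125
ln(A_new/A_old) = ln 0.38 / 0.32 = -0.9676 / 0.32 = -3.0237
A_new/A_old = e^-3.0237 ≈ 0.04862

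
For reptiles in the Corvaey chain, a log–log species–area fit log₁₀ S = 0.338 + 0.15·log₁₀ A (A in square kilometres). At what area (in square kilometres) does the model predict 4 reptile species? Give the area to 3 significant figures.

57.6 square kilometres

4 = 2.178 × A^0.15  ⇒  A^0.15 = 4/2.178 = 1.837
ln A = ln(1.837) / 0.15 = 0.6080 / 0.15 = 4.0535
A = e^4.0535 ≈ 57.6 square kilometres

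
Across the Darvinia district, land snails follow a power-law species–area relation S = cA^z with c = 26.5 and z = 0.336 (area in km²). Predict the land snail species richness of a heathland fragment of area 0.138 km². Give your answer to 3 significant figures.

13.6

S = 26.5 × 0.138^0.336
ln S = ln 26.5 + 0.336 × ln 0.138 = 3.2771 + 0.336 × -1.9805 = 2.6117
S = e^2.6117 ≈ 13.62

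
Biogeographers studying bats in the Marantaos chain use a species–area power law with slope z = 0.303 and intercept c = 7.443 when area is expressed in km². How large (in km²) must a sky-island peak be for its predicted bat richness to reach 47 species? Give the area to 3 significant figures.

47 = 7.443 × A^0.303  ⇒  A^0.303 = 47/7.443 = 6.315
ln A = ln(6.315) / 0.303 = 1.8429 / 0.303 = 6.0821
A = e^6.0821 ≈ 437.9 km²

438 km²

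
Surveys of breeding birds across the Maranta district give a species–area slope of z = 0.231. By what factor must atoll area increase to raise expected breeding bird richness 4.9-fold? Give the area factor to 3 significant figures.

(A₂/A₁)^0.231 = 4.9, so A₂/A₁ = 4.9^(1/0.231) = 4.9^4.329
ln(A₂/A₁) = ln 4.9 / 0.231 = 1.5892 / 0.231 = 6.8798
A₂/A₁ = e^6.8798 ≈ 972.4

972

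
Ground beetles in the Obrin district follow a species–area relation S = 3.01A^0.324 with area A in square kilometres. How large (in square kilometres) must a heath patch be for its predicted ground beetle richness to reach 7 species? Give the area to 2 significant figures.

7 = 3.01 × A^0.324  ⇒  A^0.324 = 7/3.01 = 2.326
ln A = ln(2.326) / 0.324 = 0.8440 / 0.324 = 2.6048
A = e^2.6048 ≈ 13.53 square kilometres

14 square kilometres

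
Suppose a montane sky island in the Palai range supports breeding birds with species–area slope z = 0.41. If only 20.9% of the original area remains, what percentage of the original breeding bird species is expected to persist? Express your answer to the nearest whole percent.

S_new/S_old = (A_new/A_old)^z = 0.209^0.41
= exp(0.41 × ln 0.209) = exp(0.41 × -1.5654) = exp(-0.6418) ≈ 0.5263

53%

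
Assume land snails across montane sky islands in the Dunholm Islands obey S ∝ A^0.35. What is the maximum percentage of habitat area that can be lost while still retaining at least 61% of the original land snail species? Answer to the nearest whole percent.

76%

Need (A_new/A_old)^0.35 = 0.61, so A_new/A_old = 0.61^(1/0.35) = 0.61^2.857
ln(A_new/A_old) = ln 0.61 / 0.35 = -0.4943 / 0.35 = -1.4123
A_new/A_old = e^-1.4123 ≈ 0.2436
Fraction that can be lost = 1 − 0.2436 = 0.7564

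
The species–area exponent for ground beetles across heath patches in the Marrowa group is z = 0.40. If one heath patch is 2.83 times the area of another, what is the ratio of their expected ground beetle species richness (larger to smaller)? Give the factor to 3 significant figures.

S₂/S₁ = (A₂/A₁)^z = 2.83^0.4
ln(S₂/S₁) = 0.4 × ln 2.83 = 0.4 × 1.0403 = 0.4161
S₂/S₁ = e^0.4161 ≈ 1.516

1.52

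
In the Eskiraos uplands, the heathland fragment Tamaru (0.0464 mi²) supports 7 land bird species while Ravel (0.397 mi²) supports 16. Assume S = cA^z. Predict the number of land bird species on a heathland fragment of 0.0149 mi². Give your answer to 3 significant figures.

4.52

z = ln(16/7) / ln(0.397/0.0464) = 0.8267 / 2.1466 = 0.3851
c = 7 / 0.0464^0.3851 = 7 / 0.3065 = 22.84
S₃ = 22.84 × 0.0149^0.3851 = 22.84 × 0.1979 ≈ 4.52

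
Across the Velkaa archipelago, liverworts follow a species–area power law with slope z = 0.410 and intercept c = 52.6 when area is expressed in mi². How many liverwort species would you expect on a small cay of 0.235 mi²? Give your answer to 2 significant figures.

29

S = 52.6 × 0.235^0.41
ln S = ln 52.6 + 0.41 × ln 0.235 = 3.9627 + 0.41 × -1.4482 = 3.3690
S = e^3.3690 ≈ 29.05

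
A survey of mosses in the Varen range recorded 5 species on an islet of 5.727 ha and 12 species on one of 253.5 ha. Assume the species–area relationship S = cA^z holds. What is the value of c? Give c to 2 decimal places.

3.34

z = ln(S₂/S₁) / ln(A₂/A₁) = ln(12/5) / ln(253.5/5.727) = 0.8755 / 3.7902 = 0.2310
c = S₁ / A₁^z = 5 / 5.727^0.2310 = 5 / 1.496 = 3.341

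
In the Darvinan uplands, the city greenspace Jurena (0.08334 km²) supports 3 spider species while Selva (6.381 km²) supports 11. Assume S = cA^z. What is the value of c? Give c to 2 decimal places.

z = ln(S₂/S₁) / ln(A₂/A₁) = ln(11/3) / ln(6.381/0.08334) = 1.2993 / 4.3382 = 0.2995
c = S₁ / A₁^z = 3 / 0.08334^0.2995 = 3 / 0.4751 = 6.314

6.31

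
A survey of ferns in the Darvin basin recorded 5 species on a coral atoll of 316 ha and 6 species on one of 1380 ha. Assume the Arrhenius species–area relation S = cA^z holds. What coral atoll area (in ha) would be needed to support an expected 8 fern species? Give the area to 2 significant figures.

14000 ha

z = ln(6/5) / ln(1380/316) = 0.1823 / 1.4741 = 0.1237
c = 5 / 316^0.1237 = 5 / 2.038 = 2.454
A = (8/2.454)^(1/0.1237) ⇒ ln A = ln(3.261)/0.1237 = 9.5558
A = e^9.5558 ≈ 14126 ha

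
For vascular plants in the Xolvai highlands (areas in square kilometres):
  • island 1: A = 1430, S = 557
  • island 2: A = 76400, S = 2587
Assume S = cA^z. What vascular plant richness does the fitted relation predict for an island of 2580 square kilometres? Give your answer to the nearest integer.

z = ln(2587/557) / ln(76400/1430) = 1.5357 / 3.9783 = 0.3860
c = 557 / 1430^0.3860 = 557 / 16.52 = 33.72
S₃ = 33.72 × 2580^0.3860 = 33.72 × 20.75 ≈ 699.5

699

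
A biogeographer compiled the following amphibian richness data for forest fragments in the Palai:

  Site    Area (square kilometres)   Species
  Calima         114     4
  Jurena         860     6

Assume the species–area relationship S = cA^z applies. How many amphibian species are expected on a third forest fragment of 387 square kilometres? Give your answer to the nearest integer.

5

z = ln(6/4) / ln(860/114) = 0.4055 / 2.0207 = 0.2007
c = 4 / 114^0.2007 = 4 / 2.587 = 1.546
S₃ = 1.546 × 387^0.2007 = 1.546 × 3.305 ≈ 5.112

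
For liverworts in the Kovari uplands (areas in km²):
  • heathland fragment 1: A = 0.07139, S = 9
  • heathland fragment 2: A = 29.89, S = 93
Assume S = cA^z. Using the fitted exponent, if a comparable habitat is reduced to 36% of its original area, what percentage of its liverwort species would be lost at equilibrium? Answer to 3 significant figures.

32.6%

z = ln(93/9) / ln(29.89/0.07139) = 2.3354 / 6.0371 = 0.3868
S_new/S_old = (A_new/A_old)^z = 0.36^0.3868 = exp(0.3868 × -1.0217) = 0.6735
Fraction lost = 1 − 0.6735 = 0.3265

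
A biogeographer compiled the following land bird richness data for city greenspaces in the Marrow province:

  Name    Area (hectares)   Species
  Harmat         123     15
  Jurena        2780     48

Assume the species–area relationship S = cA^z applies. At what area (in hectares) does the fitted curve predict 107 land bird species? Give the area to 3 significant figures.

z = ln(48/15) / ln(2780/123) = 1.1632 / 3.1180 = 0.3730
c = 15 / 123^0.3730 = 15 / 6.02 = 2.492
A = (107/2.492)^(1/0.3730) ⇒ ln A = ln(42.95)/0.3730 = 10.0791
A = e^10.0791 ≈ 23840 hectares

23800 hectares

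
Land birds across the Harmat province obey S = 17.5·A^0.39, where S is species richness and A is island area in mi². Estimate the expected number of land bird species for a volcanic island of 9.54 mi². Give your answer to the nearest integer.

42 species

S = 17.5 × 9.54^0.39 = 17.5 × 2.41 ≈ 42.18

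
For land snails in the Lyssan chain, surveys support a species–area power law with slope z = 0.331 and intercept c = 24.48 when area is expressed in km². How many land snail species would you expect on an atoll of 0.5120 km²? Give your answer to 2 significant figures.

20

S = 24.48 × 0.512^0.331
ln S = ln 24.48 + 0.331 × ln 0.512 = 3.1979 + 0.331 × -0.6694 = 2.9763
S = e^2.9763 ≈ 19.61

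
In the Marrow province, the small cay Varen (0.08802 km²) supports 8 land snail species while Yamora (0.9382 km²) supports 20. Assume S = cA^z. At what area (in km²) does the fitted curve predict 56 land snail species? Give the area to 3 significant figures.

z = ln(20/8) / ln(0.9382/0.08802) = 0.9163 / 2.3664 = 0.3872
c = 8 / 0.08802^0.3872 = 8 / 0.3902 = 20.5
A = (56/20.5)^(1/0.3872) ⇒ ln A = ln(2.732)/0.3872 = 2.5953
A = e^2.5953 ≈ 13.4 km²

13.4 km²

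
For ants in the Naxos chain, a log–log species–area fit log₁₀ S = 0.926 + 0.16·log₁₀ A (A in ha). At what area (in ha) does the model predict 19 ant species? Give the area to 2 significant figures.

160 ha

19 = 8.433 × A^0.16  ⇒  A^0.16 = 19/8.433 = 2.253
ln A = ln(2.253) / 0.16 = 0.8122 / 0.16 = 5.0765
A = e^5.0765 ≈ 160.2 ha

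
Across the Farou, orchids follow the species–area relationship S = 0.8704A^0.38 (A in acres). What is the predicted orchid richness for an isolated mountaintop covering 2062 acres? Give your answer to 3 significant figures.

S = 0.8704 × 2062^0.38
ln S = ln 0.8704 + 0.38 × ln 2062 = -0.1388 + 0.38 × 7.6314 = 2.7611
S = e^2.7611 ≈ 15.82

15.8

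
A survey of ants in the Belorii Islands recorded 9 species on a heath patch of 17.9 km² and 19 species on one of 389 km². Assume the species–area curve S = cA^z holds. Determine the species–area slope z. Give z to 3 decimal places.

Taking logs: ln S = ln c + z ln A, so z = (ln S₂ − ln S₁)/(ln A₂ − ln A₁).
z = ln(19/9) / ln(389/17.9) = ln(2.111) / ln(21.73) = 0.7472 / 3.0788 = 0.2427

0.243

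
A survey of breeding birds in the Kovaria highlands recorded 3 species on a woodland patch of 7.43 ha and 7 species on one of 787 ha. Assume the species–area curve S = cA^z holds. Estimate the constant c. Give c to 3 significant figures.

2.08

z = ln(S₂/S₁) / ln(A₂/A₁) = ln(7/3) / ln(787/7.43) = 0.8473 / 4.6627 = 0.1817
c = S₁ / A₁^z = 3 / 7.43^0.1817 = 3 / 1.44 = 2.084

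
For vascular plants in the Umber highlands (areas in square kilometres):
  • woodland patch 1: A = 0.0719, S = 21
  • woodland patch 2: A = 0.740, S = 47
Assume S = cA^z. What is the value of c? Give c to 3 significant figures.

z = ln(S₂/S₁) / ln(A₂/A₁) = ln(47/21) / ln(0.74/0.0719) = 0.8056 / 2.3314 = 0.3456
c = S₁ / A₁^z = 21 / 0.0719^0.3456 = 21 / 0.4027 = 52.15

52.2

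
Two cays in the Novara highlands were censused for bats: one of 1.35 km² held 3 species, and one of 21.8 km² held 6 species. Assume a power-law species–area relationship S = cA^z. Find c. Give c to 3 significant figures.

z = ln(S₂/S₁) / ln(A₂/A₁) = ln(6/3) / ln(21.8/1.35) = 0.6931 / 2.7818 = 0.2492
c = S₁ / A₁^z = 3 / 1.35^0.2492 = 3 / 1.078 = 2.784

2.78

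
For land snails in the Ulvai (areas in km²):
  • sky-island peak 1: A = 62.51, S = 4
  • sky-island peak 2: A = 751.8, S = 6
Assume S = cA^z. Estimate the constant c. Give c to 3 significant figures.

z = ln(S₂/S₁) / ln(A₂/A₁) = ln(6/4) / ln(751.8/62.51) = 0.4055 / 2.4871 = 0.1630
c = S₁ / A₁^z = 4 / 62.51^0.1630 = 4 / 1.962 = 2.038

2.04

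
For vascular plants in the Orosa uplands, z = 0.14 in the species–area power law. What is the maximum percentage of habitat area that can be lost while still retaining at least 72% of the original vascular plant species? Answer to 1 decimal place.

90.4%

Need (A_new/A_old)^0.14 = 0.72, so A_new/A_old = 0.72^(1/0.14) = 0.72^7.143
ln(A_new/A_old) = ln 0.72 / 0.14 = -0.3285 / 0.14 = -2.3465
A_new/A_old = e^-2.3465 ≈ 0.09571
Fraction that can be lost = 1 − 0.09571 = 0.9043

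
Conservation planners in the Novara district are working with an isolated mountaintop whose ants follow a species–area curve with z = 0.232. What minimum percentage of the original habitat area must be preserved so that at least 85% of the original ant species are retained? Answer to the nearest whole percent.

Need (A_new/A_old)^0.232 = 0.85, so A_new/A_old = 0.85^(1/0.232) = 0.85^4.31
ln(A_new/A_old) = ln 0.85 / 0.232 = -0.1625 / 0.232 = -0.7005
A_new/A_old = e^-0.7005 ≈ 0.4963

50%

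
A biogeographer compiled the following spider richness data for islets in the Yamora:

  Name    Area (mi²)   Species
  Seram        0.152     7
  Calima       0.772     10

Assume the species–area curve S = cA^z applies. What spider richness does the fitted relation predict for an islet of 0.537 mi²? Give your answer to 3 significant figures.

9.23

z = ln(10/7) / ln(0.772/0.152) = 0.3567 / 1.6251 = 0.2195
c = 7 / 0.152^0.2195 = 7 / 0.6614 = 10.58
S₃ = 10.58 × 0.537^0.2195 = 10.58 × 0.8724 ≈ 9.234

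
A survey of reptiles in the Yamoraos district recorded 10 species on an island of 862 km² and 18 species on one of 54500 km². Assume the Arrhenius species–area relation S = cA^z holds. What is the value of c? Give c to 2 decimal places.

z = ln(S₂/S₁) / ln(A₂/A₁) = ln(18/10) / ln(54500/862) = 0.5878 / 4.1467 = 0.1417
c = S₁ / A₁^z = 10 / 862^0.1417 = 10 / 2.607 = 3.836

3.84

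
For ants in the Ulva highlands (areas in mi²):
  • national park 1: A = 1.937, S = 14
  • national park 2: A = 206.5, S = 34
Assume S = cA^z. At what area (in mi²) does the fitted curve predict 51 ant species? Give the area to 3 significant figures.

z = ln(34/14) / ln(206.5/1.937) = 0.8873 / 4.6692 = 0.1900
c = 14 / 1.937^0.1900 = 14 / 1.134 = 12.35
A = (51/12.35)^(1/0.1900) ⇒ ln A = ln(4.131)/0.1900 = 7.4639
A = e^7.4639 ≈ 1744 mi²

1740 mi²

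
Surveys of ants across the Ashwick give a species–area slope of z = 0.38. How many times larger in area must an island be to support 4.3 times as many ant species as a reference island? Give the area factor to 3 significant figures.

46.5

(A₂/A₁)^0.38 = 4.3, so A₂/A₁ = 4.3^(1/0.38) = 4.3^2.632
ln(A₂/A₁) = ln 4.3 / 0.38 = 1.4586 / 0.38 = 3.8385
A₂/A₁ = e^3.8385 ≈ 46.45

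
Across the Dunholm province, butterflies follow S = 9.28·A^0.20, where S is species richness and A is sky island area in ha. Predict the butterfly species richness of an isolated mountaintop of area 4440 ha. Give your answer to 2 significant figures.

50

S = 9.28 × 4440^0.2 = 9.28 × 5.364 ≈ 49.78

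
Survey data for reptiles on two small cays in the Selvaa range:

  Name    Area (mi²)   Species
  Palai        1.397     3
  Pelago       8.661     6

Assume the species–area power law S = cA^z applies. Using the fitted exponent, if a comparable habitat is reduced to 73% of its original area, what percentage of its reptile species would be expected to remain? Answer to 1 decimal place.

88.7%

z = ln(6/3) / ln(8.661/1.397) = 0.6931 / 1.8245 = 0.3799
S_new/S_old = (A_new/A_old)^z = 0.73^0.3799 = exp(0.3799 × -0.3147) = 0.8873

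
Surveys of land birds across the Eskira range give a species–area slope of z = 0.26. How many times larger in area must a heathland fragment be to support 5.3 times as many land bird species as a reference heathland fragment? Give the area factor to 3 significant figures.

(A₂/A₁)^0.26 = 5.3, so A₂/A₁ = 5.3^(1/0.26) = 5.3^3.846
ln(A₂/A₁) = ln 5.3 / 0.26 = 1.6677 / 0.26 = 6.4143
A₂/A₁ = e^6.4143 ≈ 610.5

610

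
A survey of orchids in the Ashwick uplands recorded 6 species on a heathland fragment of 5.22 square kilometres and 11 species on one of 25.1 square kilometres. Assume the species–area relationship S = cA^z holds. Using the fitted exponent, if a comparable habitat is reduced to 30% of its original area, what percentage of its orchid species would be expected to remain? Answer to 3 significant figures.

62.8%

z = ln(11/6) / ln(25.1/5.22) = 0.6061 / 1.5704 = 0.3860
S_new/S_old = (A_new/A_old)^z = 0.3^0.3860 = exp(0.3860 × -1.2040) = 0.6283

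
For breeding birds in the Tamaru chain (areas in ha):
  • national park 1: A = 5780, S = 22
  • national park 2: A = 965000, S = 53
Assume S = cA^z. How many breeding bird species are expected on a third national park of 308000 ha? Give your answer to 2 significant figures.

z = ln(53/22) / ln(965000/5780) = 0.8792 / 5.1177 = 0.1718
c = 22 / 5780^0.1718 = 22 / 4.429 = 4.967
S₃ = 4.967 × 308000^0.1718 = 4.967 × 8.769 ≈ 43.56

44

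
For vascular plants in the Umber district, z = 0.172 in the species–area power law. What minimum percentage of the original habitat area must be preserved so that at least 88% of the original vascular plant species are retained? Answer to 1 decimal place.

Need (A_new/A_old)^0.172 = 0.88, so A_new/A_old = 0.88^(1/0.172) = 0.88^5.814
ln(A_new/A_old) = ln 0.88 / 0.172 = -0.1278 / 0.172 = -0.7432
A_new/A_old = e^-0.7432 ≈ 0.4756

47.6%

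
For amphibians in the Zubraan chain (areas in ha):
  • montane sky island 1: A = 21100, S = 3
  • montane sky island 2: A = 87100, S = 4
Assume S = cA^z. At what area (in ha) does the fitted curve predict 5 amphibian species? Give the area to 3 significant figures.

262000 ha

z = ln(4/3) / ln(87100/21100) = 0.2877 / 1.4178 = 0.2029
c = 3 / 21100^0.2029 = 3 / 7.541 = 0.3978
A = (5/0.3978)^(1/0.2029) ⇒ ln A = ln(12.57)/0.2029 = 12.4745
A = e^12.4745 ≈ 261589 ha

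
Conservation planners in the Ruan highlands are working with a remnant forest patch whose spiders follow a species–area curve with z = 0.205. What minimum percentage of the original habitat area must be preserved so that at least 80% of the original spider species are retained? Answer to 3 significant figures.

33.7%

Need (A_new/A_old)^0.205 = 0.8, so A_new/A_old = 0.8^(1/0.205) = 0.8^4.878
ln(A_new/A_old) = ln 0.8 / 0.205 = -0.2231 / 0.205 = -1.0885
A_new/A_old = e^-1.0885 ≈ 0.3367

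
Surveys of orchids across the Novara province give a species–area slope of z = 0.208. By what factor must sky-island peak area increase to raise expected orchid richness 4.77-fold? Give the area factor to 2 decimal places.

1828.55

(A₂/A₁)^0.208 = 4.77, so A₂/A₁ = 4.77^(1/0.208) = 4.77^4.808
ln(A₂/A₁) = ln 4.77 / 0.208 = 1.5623 / 0.208 = 7.5113
A₂/A₁ = e^7.5113 ≈ 1829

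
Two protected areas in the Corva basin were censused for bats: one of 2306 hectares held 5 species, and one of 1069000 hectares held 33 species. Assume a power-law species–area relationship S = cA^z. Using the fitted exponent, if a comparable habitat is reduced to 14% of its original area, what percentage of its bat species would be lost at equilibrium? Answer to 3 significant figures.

z = ln(33/5) / ln(1069000/2306) = 1.8871 / 6.1390 = 0.3074
S_new/S_old = (A_new/A_old)^z = 0.14^0.3074 = exp(0.3074 × -1.9661) = 0.5464
Fraction lost = 1 − 0.5464 = 0.4536

45.4%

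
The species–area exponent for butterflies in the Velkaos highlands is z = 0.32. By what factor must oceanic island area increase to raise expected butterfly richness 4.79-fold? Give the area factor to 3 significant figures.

134

(A₂/A₁)^0.32 = 4.79, so A₂/A₁ = 4.79^(1/0.32) = 4.79^3.125
ln(A₂/A₁) = ln 4.79 / 0.32 = 1.5665 / 0.32 = 4.8954
A₂/A₁ = e^4.8954 ≈ 133.7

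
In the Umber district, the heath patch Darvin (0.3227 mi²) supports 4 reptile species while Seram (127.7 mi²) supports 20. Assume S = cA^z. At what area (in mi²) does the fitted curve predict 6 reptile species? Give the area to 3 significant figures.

z = ln(20/4) / ln(127.7/0.3227) = 1.6094 / 5.9807 = 0.2691
c = 4 / 0.3227^0.2691 = 4 / 0.7376 = 5.423
A = (6/5.423)^(1/0.2691) ⇒ ln A = ln(1.106)/0.2691 = 0.3757
A = e^0.3757 ≈ 1.456 mi²

1.46 mi²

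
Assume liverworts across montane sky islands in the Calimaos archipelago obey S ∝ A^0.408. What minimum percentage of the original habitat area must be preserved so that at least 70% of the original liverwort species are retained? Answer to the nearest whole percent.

42%

Need (A_new/A_old)^0.408 = 0.7, so A_new/A_old = 0.7^(1/0.408) = 0.7^2.451
ln(A_new/A_old) = ln 0.7 / 0.408 = -0.3567 / 0.408 = -0.8742
A_new/A_old = e^-0.8742 ≈ 0.4172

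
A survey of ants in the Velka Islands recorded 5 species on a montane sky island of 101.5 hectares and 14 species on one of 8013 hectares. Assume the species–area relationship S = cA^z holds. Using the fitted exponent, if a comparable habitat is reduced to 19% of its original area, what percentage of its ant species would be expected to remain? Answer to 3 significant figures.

67.6%

z = ln(14/5) / ln(8013/101.5) = 1.0296 / 4.3688 = 0.2357
S_new/S_old = (A_new/A_old)^z = 0.19^0.2357 = exp(0.2357 × -1.6607) = 0.6761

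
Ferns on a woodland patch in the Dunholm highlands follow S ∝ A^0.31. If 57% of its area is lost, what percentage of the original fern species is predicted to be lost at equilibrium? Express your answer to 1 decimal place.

S_new/S_old = (A_new/A_old)^z = 0.43^0.31
= exp(0.31 × ln 0.43) = exp(0.31 × -0.8440) = exp(-0.2616) ≈ 0.7698
Fraction lost = 1 − 0.7698 = 0.2302

23.0%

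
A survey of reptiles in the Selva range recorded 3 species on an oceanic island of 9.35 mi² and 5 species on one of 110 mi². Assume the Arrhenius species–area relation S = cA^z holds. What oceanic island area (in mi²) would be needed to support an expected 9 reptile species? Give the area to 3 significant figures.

z = ln(5/3) / ln(110/9.35) = 0.5108 / 2.4651 = 0.2072
c = 3 / 9.35^0.2072 = 3 / 1.589 = 1.888
A = (9/1.888)^(1/0.2072) ⇒ ln A = ln(4.768)/0.2072 = 7.5370
A = e^7.5370 ≈ 1876 mi²

1880 mi²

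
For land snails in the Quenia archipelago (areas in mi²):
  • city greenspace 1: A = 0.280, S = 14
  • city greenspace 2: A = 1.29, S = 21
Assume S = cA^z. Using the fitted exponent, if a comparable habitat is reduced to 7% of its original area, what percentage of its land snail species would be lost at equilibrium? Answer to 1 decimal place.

50.6%

z = ln(21/14) / ln(1.29/0.28) = 0.4055 / 1.5276 = 0.2654
S_new/S_old = (A_new/A_old)^z = 0.07^0.2654 = exp(0.2654 × -2.6593) = 0.4937
Fraction lost = 1 − 0.4937 = 0.5063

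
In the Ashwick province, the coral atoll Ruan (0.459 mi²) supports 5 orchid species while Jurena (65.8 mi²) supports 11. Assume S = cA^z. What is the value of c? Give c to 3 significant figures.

5.66

z = ln(S₂/S₁) / ln(A₂/A₁) = ln(11/5) / ln(65.8/0.459) = 0.7885 / 4.9653 = 0.1588
c = S₁ / A₁^z = 5 / 0.459^0.1588 = 5 / 0.8837 = 5.658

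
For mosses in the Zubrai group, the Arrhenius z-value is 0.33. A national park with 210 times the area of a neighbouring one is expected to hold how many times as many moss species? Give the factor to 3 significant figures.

5.84

S₂/S₁ = (A₂/A₁)^z = 210^0.33
ln(S₂/S₁) = 0.33 × ln 210 = 0.33 × 5.3471 = 1.7645
S₂/S₁ = e^1.7645 ≈ 5.839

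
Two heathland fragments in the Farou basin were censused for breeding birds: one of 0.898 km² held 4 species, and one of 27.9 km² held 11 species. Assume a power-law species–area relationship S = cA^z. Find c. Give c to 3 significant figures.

4.13

z = ln(S₂/S₁) / ln(A₂/A₁) = ln(11/4) / ln(27.9/0.898) = 1.0116 / 3.4362 = 0.2944
c = S₁ / A₁^z = 4 / 0.898^0.2944 = 4 / 0.9688 = 4.129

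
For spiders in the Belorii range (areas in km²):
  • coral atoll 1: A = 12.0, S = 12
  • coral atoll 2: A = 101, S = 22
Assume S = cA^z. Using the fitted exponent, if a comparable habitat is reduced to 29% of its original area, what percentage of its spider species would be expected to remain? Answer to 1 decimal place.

70.3%

z = ln(22/12) / ln(101/12) = 0.6061 / 2.1302 = 0.2845
S_new/S_old = (A_new/A_old)^z = 0.29^0.2845 = exp(0.2845 × -1.2379) = 0.7031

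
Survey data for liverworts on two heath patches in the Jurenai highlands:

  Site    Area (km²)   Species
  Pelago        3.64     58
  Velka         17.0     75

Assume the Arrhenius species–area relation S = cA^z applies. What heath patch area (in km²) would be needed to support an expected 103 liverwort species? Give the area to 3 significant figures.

114 km²

z = ln(75/58) / ln(17/3.64) = 0.2570 / 1.5412 = 0.1668
c = 58 / 3.64^0.1668 = 58 / 1.24 = 46.76
A = (103/46.76)^(1/0.1668) ⇒ ln A = ln(2.203)/0.1668 = 4.7354
A = e^4.7354 ≈ 113.9 km²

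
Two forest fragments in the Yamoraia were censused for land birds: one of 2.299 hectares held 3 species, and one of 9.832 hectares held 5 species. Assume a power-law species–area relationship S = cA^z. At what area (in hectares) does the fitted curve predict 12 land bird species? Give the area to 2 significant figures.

z = ln(5/3) / ln(9.832/2.299) = 0.5108 / 1.4532 = 0.3515
c = 3 / 2.299^0.3515 = 3 / 1.34 = 2.239
A = (12/2.239)^(1/0.3515) ⇒ ln A = ln(5.36)/0.3515 = 4.7761
A = e^4.7761 ≈ 118.6 hectares

120 hectares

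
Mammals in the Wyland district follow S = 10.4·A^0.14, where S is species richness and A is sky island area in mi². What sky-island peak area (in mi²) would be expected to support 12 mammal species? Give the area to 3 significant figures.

2.78 mi²

12 = 10.4 × A^0.14  ⇒  A^0.14 = 12/10.4 = 1.154
ln A = ln(1.154) / 0.14 = 0.1431 / 0.14 = 1.0221
A = e^1.0221 ≈ 2.779 mi²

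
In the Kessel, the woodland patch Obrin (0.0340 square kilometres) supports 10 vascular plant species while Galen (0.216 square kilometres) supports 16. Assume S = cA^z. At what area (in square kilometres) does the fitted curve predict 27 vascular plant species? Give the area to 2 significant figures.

1.7 square kilometres

z = ln(16/10) / ln(0.216/0.034) = 0.4700 / 1.8489 = 0.2542
c = 10 / 0.034^0.2542 = 10 / 0.4233 = 23.62
A = (27/23.62)^(1/0.2542) ⇒ ln A = ln(1.143)/0.2542 = 0.5259
A = e^0.5259 ≈ 1.692 square kilometres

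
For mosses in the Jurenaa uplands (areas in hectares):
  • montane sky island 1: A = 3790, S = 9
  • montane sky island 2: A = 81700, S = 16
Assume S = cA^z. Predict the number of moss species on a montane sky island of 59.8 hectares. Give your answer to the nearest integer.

4

z = ln(16/9) / ln(81700/3790) = 0.5754 / 3.0707 = 0.1874
c = 9 / 3790^0.1874 = 9 / 4.683 = 1.922
S₃ = 1.922 × 59.8^0.1874 = 1.922 × 2.152 ≈ 4.136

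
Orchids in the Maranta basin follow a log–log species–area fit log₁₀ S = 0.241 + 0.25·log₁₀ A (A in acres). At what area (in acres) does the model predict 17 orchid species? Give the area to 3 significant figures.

9070 acres

17 = 1.742 × A^0.25  ⇒  A^0.25 = 17/1.742 = 9.76
ln A = ln(9.76) / 0.25 = 2.2783 / 0.25 = 9.1132
A = e^9.1132 ≈ 9074 acres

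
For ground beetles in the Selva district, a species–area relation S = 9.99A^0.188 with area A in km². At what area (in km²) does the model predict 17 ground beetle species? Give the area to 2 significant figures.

17 = 9.99 × A^0.188  ⇒  A^0.188 = 17/9.99 = 1.702
ln A = ln(1.702) / 0.188 = 0.5316 / 0.188 = 2.8278
A = e^2.8278 ≈ 16.91 km²

17 km²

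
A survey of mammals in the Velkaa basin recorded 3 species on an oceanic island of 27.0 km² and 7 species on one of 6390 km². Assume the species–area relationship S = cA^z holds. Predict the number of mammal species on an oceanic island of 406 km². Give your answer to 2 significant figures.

4.6

z = ln(7/3) / ln(6390/27) = 0.8473 / 5.4667 = 0.1550
c = 3 / 27^0.1550 = 3 / 1.667 = 1.8
S₃ = 1.8 × 406^0.1550 = 1.8 × 2.537 ≈ 4.566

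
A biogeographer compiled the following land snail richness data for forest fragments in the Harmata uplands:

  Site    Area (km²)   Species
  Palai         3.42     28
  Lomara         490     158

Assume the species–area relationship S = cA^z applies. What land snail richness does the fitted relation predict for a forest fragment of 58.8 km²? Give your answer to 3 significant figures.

75.5

z = ln(158/28) / ln(490/3.42) = 1.7304 / 4.9648 = 0.3485
c = 28 / 3.42^0.3485 = 28 / 1.535 = 18.24
S₃ = 18.24 × 58.8^0.3485 = 18.24 × 4.137 ≈ 75.46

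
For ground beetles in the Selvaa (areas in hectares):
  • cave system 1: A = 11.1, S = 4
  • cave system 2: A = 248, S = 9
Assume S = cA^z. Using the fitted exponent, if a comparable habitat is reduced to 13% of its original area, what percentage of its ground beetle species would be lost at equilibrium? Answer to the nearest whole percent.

41%

z = ln(9/4) / ln(248/11.1) = 0.8109 / 3.1065 = 0.2610
S_new/S_old = (A_new/A_old)^z = 0.13^0.2610 = exp(0.2610 × -2.0402) = 0.5871
Fraction lost = 1 − 0.5871 = 0.4129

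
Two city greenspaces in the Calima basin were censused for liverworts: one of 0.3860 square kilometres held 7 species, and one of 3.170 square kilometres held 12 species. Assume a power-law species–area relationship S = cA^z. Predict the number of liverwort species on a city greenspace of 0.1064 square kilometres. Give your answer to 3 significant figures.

z = ln(12/7) / ln(3.17/0.386) = 0.5390 / 2.1056 = 0.2560
c = 7 / 0.386^0.2560 = 7 / 0.7837 = 8.931
S₃ = 8.931 × 0.1064^0.2560 = 8.931 × 0.5635 ≈ 5.033

5.03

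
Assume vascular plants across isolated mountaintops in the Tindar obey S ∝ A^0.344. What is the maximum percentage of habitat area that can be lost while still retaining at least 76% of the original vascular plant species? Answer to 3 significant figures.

55.0%

Need (A_new/A_old)^0.344 = 0.76, so A_new/A_old = 0.76^(1/0.344) = 0.76^2.907
ln(A_new/A_old) = ln 0.76 / 0.344 = -0.2744 / 0.344 = -0.7978
A_new/A_old = e^-0.7978 ≈ 0.4503
Fraction that can be lost = 1 − 0.4503 = 0.5497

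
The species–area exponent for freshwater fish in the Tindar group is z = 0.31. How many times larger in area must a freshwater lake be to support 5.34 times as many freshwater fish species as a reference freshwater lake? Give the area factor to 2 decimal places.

(A₂/A₁)^0.31 = 5.34, so A₂/A₁ = 5.34^(1/0.31) = 5.34^3.226
ln(A₂/A₁) = ln 5.34 / 0.31 = 1.6752 / 0.31 = 5.4040
A₂/A₁ = e^5.4040 ≈ 222.3

222.28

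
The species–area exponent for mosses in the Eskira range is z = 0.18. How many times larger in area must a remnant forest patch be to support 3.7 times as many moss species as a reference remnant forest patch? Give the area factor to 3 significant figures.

1430

(A₂/A₁)^0.18 = 3.7, so A₂/A₁ = 3.7^(1/0.18) = 3.7^5.556
ln(A₂/A₁) = ln 3.7 / 0.18 = 1.3083 / 0.18 = 7.2685
A₂/A₁ = e^7.2685 ≈ 1434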